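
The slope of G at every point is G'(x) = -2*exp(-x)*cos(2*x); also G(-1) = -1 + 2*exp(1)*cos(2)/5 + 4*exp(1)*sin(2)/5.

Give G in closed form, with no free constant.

G(x) = (-5*exp(x) - 4*sin(2*x) + 2*cos(2*x))*exp(-x)/5

Any candidate G(x) must reproduce the stated G'(x) exactly.
A general antiderivative is -4*exp(-x)*sin(2*x)/5 + 2*exp(-x)*cos(2*x)/5 + C.
The condition gives C = -1 + 2*exp(1)*cos(2)/5 + 4*exp(1)*sin(2)/5 - (2*exp(1)*cos(2)/5 + 4*exp(1)*sin(2)/5) = -1.
So G(x) = (-5*exp(x) - 4*sin(2*x) + 2*cos(2*x))*exp(-x)/5.
Check: d/dx[(-5*exp(x) - 4*sin(2*x) + 2*cos(2*x))*exp(-x)/5] = -2*exp(-x)*cos(2*x) = G'(x).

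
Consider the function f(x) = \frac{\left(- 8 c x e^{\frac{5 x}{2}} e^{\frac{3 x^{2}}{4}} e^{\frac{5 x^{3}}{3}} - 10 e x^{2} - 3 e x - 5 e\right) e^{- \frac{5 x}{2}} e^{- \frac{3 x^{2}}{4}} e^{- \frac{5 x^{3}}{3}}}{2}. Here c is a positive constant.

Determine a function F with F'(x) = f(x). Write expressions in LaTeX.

An antiderivative is F(x) = e \left(- \frac{2 c x^{2} e^{\frac{5 x}{2}} e^{\frac{3 x^{2}}{4}} e^{\frac{5 x^{3}}{3}}}{e} + 1\right) e^{- \frac{5 x}{2}} e^{- \frac{3 x^{2}}{4}} e^{- \frac{5 x^{3}}{3}}.

Since d/dx undoes antidifferentiation here, F'(x) = f(x) is required of F(x).
Check: d/dx[e \left(- \frac{2 c x^{2} e^{\frac{5 x}{2}} e^{\frac{3 x^{2}}{4}} e^{\frac{5 x^{3}}{3}}}{e} + 1\right) e^{- \frac{5 x}{2}} e^{- \frac{3 x^{2}}{4}} e^{- \frac{5 x^{3}}{3}}] = \frac{\left(- 8 c x e^{\frac{5 x}{2}} e^{\frac{3 x^{2}}{4}} e^{\frac{5 x^{3}}{3}} - 10 e x^{2} - 3 e x - 5 e\right) e^{- \frac{5 x}{2}} e^{- \frac{3 x^{2}}{4}} e^{- \frac{5 x^{3}}{3}}}{2} = f(x).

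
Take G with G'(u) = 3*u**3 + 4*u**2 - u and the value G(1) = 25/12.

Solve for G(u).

The integrand splits into summands that can be handled one at a time.
A general antiderivative is 3*u**4/4 + 4*u**3/3 - u**2/2 + C.
The condition gives C = 25/12 - (19/12) = 1/2.
So G(u) = (9*u**4 + 16*u**3 - 6*u**2 + 6)/12.
Check: d/du[(9*u**4 + 16*u**3 - 6*u**2 + 6)/12] = 3*u**3 + 4*u**2 - u = G'(u).

G(u) = (9*u**4 + 16*u**3 - 6*u**2 + 6)/12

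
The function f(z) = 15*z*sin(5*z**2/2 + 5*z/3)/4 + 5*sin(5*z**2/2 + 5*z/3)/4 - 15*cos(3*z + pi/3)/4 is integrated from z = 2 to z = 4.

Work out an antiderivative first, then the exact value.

The integrand splits into summands that can be handled one at a time.
F(z) = (-5*sin(3*z + pi/3) - 3*cos(5*z**2/2 + 5*z/3))/4 is an antiderivative of f.
Check: d/dz[(-5*sin(3*z + pi/3) - 3*cos(5*z**2/2 + 5*z/3))/4] = 15*z*sin(5*z**2/2 + 5*z/3)/4 + 5*sin(5*z**2/2 + 5*z/3)/4 - 15*cos(3*z + pi/3)/4 = f(z).
F(4) = -5*sin(pi/3 + 12)/4 - 3*cos(140/3)/4; F(2) = -5*sin(pi/3 + 6)/4 - 3*cos(40/3)/4.
Integral = F(4) - F(2) = -5*sin(pi/3 + 12)/4 + 3*cos(40/3)/4 - 3*cos(140/3)/4 + 5*sin(pi/3 + 6)/4.

Antiderivative: F(z) = (-5*sin(3*z + pi/3) - 3*cos(5*z**2/2 + 5*z/3))/4; value = -5*sin(pi/3 + 12)/4 + 3*cos(40/3)/4 - 3*cos(140/3)/4 + 5*sin(pi/3 + 6)/4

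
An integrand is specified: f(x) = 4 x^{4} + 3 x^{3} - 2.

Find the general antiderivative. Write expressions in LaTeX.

The integrand splits into summands that can be handled one at a time.
Check: d/dx[\frac{x \left(16 x^{4} + 15 x^{3} - 40\right)}{20}] = 4 x^{4} + 3 x^{3} - 2 = f(x).

F(x) = \frac{x \left(16 x^{4} + 15 x^{3} - 40\right)}{20} + C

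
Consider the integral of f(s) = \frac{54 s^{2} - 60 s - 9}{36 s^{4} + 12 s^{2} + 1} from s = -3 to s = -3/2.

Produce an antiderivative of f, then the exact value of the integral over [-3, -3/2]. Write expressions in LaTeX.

Antiderivative: F(s) = - \frac{9 s - 5}{6 s^{2} + 1}; value = \frac{1107}{1595}

Recognize the product-rule pattern: f = u'v + uv' with u = \frac{1}{2 s^{2} + \frac{1}{3}}, v = \frac{5}{3} - 3 s, so integration by parts undoes it.
F(s) = - \frac{9 s - 5}{6 s^{2} + 1} is an antiderivative of f.
Check: d/ds[- \frac{9 s - 5}{6 s^{2} + 1}] = \frac{54 s^{2} - 60 s - 9}{36 s^{4} + 12 s^{2} + 1} = f(s).
F(-3/2) = \frac{37}{29}; F(-3) = \frac{32}{55}.
Integral = F(-3/2) - F(-3) = \frac{1107}{1595}.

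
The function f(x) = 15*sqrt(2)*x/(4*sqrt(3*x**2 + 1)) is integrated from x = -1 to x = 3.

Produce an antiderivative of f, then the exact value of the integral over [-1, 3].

Antiderivative: F(x) = 5*sqrt(3*x**2/2 + 1/2)/2; value = -5*sqrt(2)/2 + 5*sqrt(14)/2

The substitution u = 3*x**2/2 + 1/2 works: f is exactly (dF/du)*(du/dx) for that inner function.
F(x) = 5*sqrt(3*x**2/2 + 1/2)/2 is an antiderivative of f.
Check: d/dx[5*sqrt(3*x**2/2 + 1/2)/2] = 15*sqrt(2)*x/(4*sqrt(3*x**2 + 1)) = f(x).
F(3) = 5*sqrt(14)/2; F(-1) = 5*sqrt(2)/2.
Integral = F(3) - F(-1) = -5*sqrt(2)/2 + 5*sqrt(14)/2.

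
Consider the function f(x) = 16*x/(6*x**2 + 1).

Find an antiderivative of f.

An antiderivative is F(x) = 4*log(4*x**2 + 2/3)/3.

f matches the chain-rule pattern g'(h)*h' with inner function h(x) = 4*x**2 + 2/3; substituting u = h(x) collapses the integral.
Check: d/dx[4*log(4*x**2 + 2/3)/3] = 16*x/(6*x**2 + 1) = f(x).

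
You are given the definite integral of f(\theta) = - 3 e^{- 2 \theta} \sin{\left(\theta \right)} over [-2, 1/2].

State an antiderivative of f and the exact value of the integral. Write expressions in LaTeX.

Recover f(\theta) by differentiating a candidate F(\theta); any mismatch rules it out.
F(\theta) = \frac{6 e^{- 2 \theta} \sin{\left(\theta \right)}}{5} + \frac{3 e^{- 2 \theta} \cos{\left(\theta \right)}}{5} is an antiderivative of f.
Check: d/d\theta[\frac{6 e^{- 2 \theta} \sin{\left(\theta \right)}}{5} + \frac{3 e^{- 2 \theta} \cos{\left(\theta \right)}}{5}] = - 3 e^{- 2 \theta} \sin{\left(\theta \right)} = f(\theta).
F(1/2) = \frac{3 \cos{\left(\frac{1}{2} \right)}}{5 e} + \frac{6 \sin{\left(\frac{1}{2} \right)}}{5 e}; F(-2) = - \frac{6 e^{4} \sin{\left(2 \right)}}{5} + \frac{3 e^{4} \cos{\left(2 \right)}}{5}.
Integral = F(1/2) - F(-2) = \frac{3 \cos{\left(\frac{1}{2} \right)}}{5 e} + \frac{6 \sin{\left(\frac{1}{2} \right)}}{5 e} - \frac{3 e^{4} \cos{\left(2 \right)}}{5} + \frac{6 e^{4} \sin{\left(2 \right)}}{5}.

Antiderivative: F(\theta) = \frac{6 e^{- 2 \theta} \sin{\left(\theta \right)}}{5} + \frac{3 e^{- 2 \theta} \cos{\left(\theta \right)}}{5}; value = \frac{3 \cos{\left(\frac{1}{2} \right)}}{5 e} + \frac{6 \sin{\left(\frac{1}{2} \right)}}{5 e} - \frac{3 e^{4} \cos{\left(2 \right)}}{5} + \frac{6 e^{4} \sin{\left(2 \right)}}{5}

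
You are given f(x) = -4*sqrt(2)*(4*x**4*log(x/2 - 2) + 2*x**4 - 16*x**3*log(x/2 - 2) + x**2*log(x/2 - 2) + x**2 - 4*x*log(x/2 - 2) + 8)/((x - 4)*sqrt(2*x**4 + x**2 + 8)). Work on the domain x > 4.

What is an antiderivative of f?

Recognize the product-rule pattern: f = u'v + uv' with u = -8*sqrt(x**4 + x**2/2 + 4), v = log(x/2 - 2), so integration by parts undoes it.
Check: d/dx[-4*sqrt(2)*sqrt(2*x**4 + x**2 + 8)*log(x/2 - 2)] = (-16*sqrt(2)*x**4*log(x/2 - 2) - 8*sqrt(2)*x**4 + 64*sqrt(2)*x**3*log(x/2 - 2) - 4*sqrt(2)*x**2*log(x/2 - 2) - 4*sqrt(2)*x**2 + 16*sqrt(2)*x*log(x/2 - 2) - 32*sqrt(2))/(x*sqrt(2*x**4 + x**2 + 8) - 4*sqrt(2*x**4 + x**2 + 8)), which equals f(x).

An antiderivative is F(x) = -4*sqrt(2)*sqrt(2*x**4 + x**2 + 8)*log(x/2 - 2).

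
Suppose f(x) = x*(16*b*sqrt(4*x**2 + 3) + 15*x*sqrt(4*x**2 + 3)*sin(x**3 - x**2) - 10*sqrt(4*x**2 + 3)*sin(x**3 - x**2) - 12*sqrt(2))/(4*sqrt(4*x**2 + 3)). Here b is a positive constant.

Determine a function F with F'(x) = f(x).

An antiderivative is F(x) = (8*b*x**2 - 3*sqrt(2)*sqrt(4*x**2 + 3) - 5*cos(x**3 - x**2))/4.

Any candidate F(x) must reproduce f(x) exactly when differentiated.
Check: d/dx[(8*b*x**2 - 3*sqrt(2)*sqrt(4*x**2 + 3) - 5*cos(x**3 - x**2))/4] = (16*b*x*sqrt(4*x**2 + 3) + 15*x**2*sqrt(4*x**2 + 3)*sin(x**3 - x**2) - 10*x*sqrt(4*x**2 + 3)*sin(x**3 - x**2) - 12*sqrt(2)*x)/(4*sqrt(4*x**2 + 3)), which equals f(x).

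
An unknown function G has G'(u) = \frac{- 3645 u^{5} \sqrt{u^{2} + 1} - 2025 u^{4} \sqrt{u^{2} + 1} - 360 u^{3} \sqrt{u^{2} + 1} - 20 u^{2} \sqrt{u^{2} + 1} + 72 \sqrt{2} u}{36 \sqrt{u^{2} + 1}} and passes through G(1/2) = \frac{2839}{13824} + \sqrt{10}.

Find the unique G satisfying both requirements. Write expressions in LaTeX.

G(u) = - \frac{135 u^{6}}{8} - \frac{45 u^{5}}{4} - \frac{5 u^{4}}{2} - \frac{5 u^{3}}{27} + 2 \sqrt{2 u^{2} + 2} + 1

For G(u) to be correct, d/du[G] must agree with the stated G'(u) identically.
A general antiderivative is 5 \left(- \frac{3 u^{2}}{2} - \frac{u}{3}\right)^{3} + 2 \sqrt{2 u^{2} + 2} + C.
The condition gives C = \frac{2839}{13824} + \sqrt{10} - (- \frac{10985}{13824} + \sqrt{10}) = 1.
So G(u) = - \frac{135 u^{6}}{8} - \frac{45 u^{5}}{4} - \frac{5 u^{4}}{2} - \frac{5 u^{3}}{27} + 2 \sqrt{2 u^{2} + 2} + 1.
Check: d/du[- \frac{135 u^{6}}{8} - \frac{45 u^{5}}{4} - \frac{5 u^{4}}{2} - \frac{5 u^{3}}{27} + 2 \sqrt{2 u^{2} + 2} + 1] = \frac{- 3645 u^{5} \sqrt{u^{2} + 1} - 2025 u^{4} \sqrt{u^{2} + 1} - 360 u^{3} \sqrt{u^{2} + 1} - 20 u^{2} \sqrt{u^{2} + 1} + 72 \sqrt{2} u}{36 \sqrt{u^{2} + 1}} = G'(u).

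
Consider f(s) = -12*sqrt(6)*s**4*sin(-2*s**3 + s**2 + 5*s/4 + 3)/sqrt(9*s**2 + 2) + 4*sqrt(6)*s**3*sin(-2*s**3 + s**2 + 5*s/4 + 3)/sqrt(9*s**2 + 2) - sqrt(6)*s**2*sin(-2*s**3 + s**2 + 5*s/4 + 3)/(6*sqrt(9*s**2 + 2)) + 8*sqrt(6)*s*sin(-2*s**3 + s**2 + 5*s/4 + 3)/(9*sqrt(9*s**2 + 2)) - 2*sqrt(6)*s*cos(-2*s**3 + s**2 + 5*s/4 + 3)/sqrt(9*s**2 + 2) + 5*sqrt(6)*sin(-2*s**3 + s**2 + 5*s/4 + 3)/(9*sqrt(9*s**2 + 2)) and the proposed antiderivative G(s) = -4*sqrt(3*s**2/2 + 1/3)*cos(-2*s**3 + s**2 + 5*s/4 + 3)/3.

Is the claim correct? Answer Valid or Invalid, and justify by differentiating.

d/ds[G] = (-216*sqrt(6)*s**4*sin(-2*s**3 + s**2 + 5*s/4 + 3) + 72*sqrt(6)*s**3*sin(-2*s**3 + s**2 + 5*s/4 + 3) - 3*sqrt(6)*s**2*sin(-2*s**3 + s**2 + 5*s/4 + 3) + 16*sqrt(6)*s*sin(-2*s**3 + s**2 + 5*s/4 + 3) - 36*sqrt(6)*s*cos(-2*s**3 + s**2 + 5*s/4 + 3) + 10*sqrt(6)*sin(-2*s**3 + s**2 + 5*s/4 + 3))/(18*sqrt(9*s**2 + 2))
This equals f(s) exactly, so the claim holds.

Valid - the claim checks out under differentiation.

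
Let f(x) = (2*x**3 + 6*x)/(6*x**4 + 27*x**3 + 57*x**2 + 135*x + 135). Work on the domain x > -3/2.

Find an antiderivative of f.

An antiderivative is F(x) = -7*log(x + 3/2)/29 + 4*log(x + 3)/7 + log(x**2 + 5)/609 - 6*sqrt(5)*atan(sqrt(5)*x/5)/203.

The denominator factors as 3*(x + 3)*(2*x + 3)*(x**2 + 5); partial fractions split f into directly integrable pieces: 2*(x - 45)/(609*(x**2 + 5)) - 14/(29*(2*x + 3)) + 4/(7*(x + 3)).
Check: d/dx[-7*log(x + 3/2)/29 + 4*log(x + 3)/7 + log(x**2 + 5)/609 - 6*sqrt(5)*atan(sqrt(5)*x/5)/203] = (2*x**3 + 6*x)/(6*x**4 + 27*x**3 + 57*x**2 + 135*x + 135) = f(x).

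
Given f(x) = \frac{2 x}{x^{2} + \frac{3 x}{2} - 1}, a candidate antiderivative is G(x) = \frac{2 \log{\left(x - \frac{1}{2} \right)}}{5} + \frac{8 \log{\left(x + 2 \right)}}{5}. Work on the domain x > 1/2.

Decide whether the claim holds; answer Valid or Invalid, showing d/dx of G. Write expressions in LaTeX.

d/dx[G] = \frac{4 x}{2 x^{2} + 3 x - 2}
This equals f(x) exactly, so the claim holds.

Valid - the claim checks out under differentiation.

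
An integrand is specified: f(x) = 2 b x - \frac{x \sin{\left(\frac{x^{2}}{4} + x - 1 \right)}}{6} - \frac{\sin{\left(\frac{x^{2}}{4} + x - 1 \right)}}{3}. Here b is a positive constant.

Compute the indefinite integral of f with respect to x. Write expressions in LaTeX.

F(x) = b x^{2} + \frac{\cos{\left(\frac{x^{2}}{4} + x - 1 \right)}}{3} + C

The integrand splits into summands that can be handled one at a time.
Check: d/dx[b x^{2} + \frac{\cos{\left(\frac{x^{2}}{4} + x - 1 \right)}}{3}] = 2 b x - \frac{x \sin{\left(\frac{x^{2}}{4} + x - 1 \right)}}{6} - \frac{\sin{\left(\frac{x^{2}}{4} + x - 1 \right)}}{3} = f(x).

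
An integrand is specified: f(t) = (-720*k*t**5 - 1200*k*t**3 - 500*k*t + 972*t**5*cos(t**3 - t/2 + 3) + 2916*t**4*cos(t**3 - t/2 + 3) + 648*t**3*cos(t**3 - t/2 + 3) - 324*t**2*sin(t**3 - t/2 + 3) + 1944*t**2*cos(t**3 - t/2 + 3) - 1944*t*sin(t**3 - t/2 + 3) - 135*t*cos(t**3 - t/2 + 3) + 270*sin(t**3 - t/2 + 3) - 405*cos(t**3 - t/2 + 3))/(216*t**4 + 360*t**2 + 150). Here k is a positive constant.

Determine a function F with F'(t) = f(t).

An antiderivative is F(t) = -5*k*t**2/3 + 3*(t + 3)*sin(t**3 - t/2 + 3)/(2*t**2 + 5/3).

Any candidate F(t) must reproduce f(t) exactly when differentiated.
Check: d/dt[-5*k*t**2/3 + 3*(t + 3)*sin(t**3 - t/2 + 3)/(2*t**2 + 5/3)] = (-720*k*t**5 - 1200*k*t**3 - 500*k*t + 972*t**5*cos(t**3 - t/2 + 3) + 2916*t**4*cos(t**3 - t/2 + 3) + 648*t**3*cos(t**3 - t/2 + 3) - 324*t**2*sin(t**3 - t/2 + 3) + 1944*t**2*cos(t**3 - t/2 + 3) - 1944*t*sin(t**3 - t/2 + 3) - 135*t*cos(t**3 - t/2 + 3) + 270*sin(t**3 - t/2 + 3) - 405*cos(t**3 - t/2 + 3))/(216*t**4 + 360*t**2 + 150) = f(t).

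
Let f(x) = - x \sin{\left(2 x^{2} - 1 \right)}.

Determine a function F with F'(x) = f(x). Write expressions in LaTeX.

An antiderivative is F(x) = \frac{\cos{\left(2 x^{2} - 1 \right)}}{4}.

f matches the chain-rule pattern g'(h)*h' with inner function h(x) = 2 x^{2} - 1; substituting u = h(x) collapses the integral.
Check: d/dx[\frac{\cos{\left(2 x^{2} - 1 \right)}}{4}] = - x \sin{\left(2 x^{2} - 1 \right)} = f(x).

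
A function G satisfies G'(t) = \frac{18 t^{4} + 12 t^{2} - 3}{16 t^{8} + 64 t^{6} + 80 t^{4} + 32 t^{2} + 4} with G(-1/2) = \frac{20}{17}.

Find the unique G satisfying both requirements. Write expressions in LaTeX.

G(t) = \frac{8 t^{4} + 16 t^{2} - 3 t + 4}{8 t^{4} + 16 t^{2} + 4}

Recognize the product-rule pattern: G'(t) = u'v + uv' with u = - \frac{3 t}{4}, v = \frac{1}{2 t^{4} + 4 t^{2} + 1}, so integration by parts undoes it.
A general antiderivative is - \frac{3 t}{4 \left(2 t^{4} + 4 t^{2} + 1\right)} + C.
The condition gives C = \frac{20}{17} - (\frac{3}{17}) = 1.
So G(t) = \frac{8 t^{4} + 16 t^{2} - 3 t + 4}{8 t^{4} + 16 t^{2} + 4}.
Check: d/dt[\frac{8 t^{4} + 16 t^{2} - 3 t + 4}{8 t^{4} + 16 t^{2} + 4}] = \frac{18 t^{4} + 12 t^{2} - 3}{16 t^{8} + 64 t^{6} + 80 t^{4} + 32 t^{2} + 4} = G'(t).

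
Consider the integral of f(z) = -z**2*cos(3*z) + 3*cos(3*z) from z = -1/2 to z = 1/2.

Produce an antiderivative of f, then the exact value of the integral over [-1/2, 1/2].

Antiderivative: F(z) = -(9*z**2*sin(3*z) + 6*z*cos(3*z) - 29*sin(3*z))/27; value = -2*cos(3/2)/9 + 107*sin(3/2)/54

The integrand splits into summands that can be handled one at a time.
F(z) = -(9*z**2*sin(3*z) + 6*z*cos(3*z) - 29*sin(3*z))/27 is an antiderivative of f.
Check: d/dz[-(9*z**2*sin(3*z) + 6*z*cos(3*z) - 29*sin(3*z))/27] = -z**2*cos(3*z) + 3*cos(3*z) = f(z).
F(1/2) = -cos(3/2)/9 + 107*sin(3/2)/108; F(-1/2) = -107*sin(3/2)/108 + cos(3/2)/9.
Integral = F(1/2) - F(-1/2) = -2*cos(3/2)/9 + 107*sin(3/2)/54.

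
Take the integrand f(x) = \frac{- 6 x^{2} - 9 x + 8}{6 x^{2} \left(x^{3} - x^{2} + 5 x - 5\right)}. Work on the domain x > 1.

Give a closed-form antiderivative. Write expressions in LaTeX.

Factor the denominator (6 x^{2} \left(x - 1\right) \left(x^{2} + 5\right)) and decompose: f = \frac{29 x + 83}{180 \left(x^{2} + 5\right)} - \frac{7}{36 \left(x - 1\right)} + \frac{1}{30 x} - \frac{4}{15 x^{2}}; each piece integrates to a log, atan, or power term.
Check: d/dx[\frac{\log{\left(x \right)}}{30} - \frac{7 \log{\left(x - 1 \right)}}{36} + \frac{29 \log{\left(x^{2} + 5 \right)}}{360} + \frac{83 \sqrt{5} \operatorname{atan}{\left(\frac{\sqrt{5} x}{5} \right)}}{900} + \frac{4}{15 x}] = \frac{- 6 x^{2} - 9 x + 8}{6 x^{5} - 6 x^{4} + 30 x^{3} - 30 x^{2}}, which equals f(x).

An antiderivative is F(x) = \frac{\log{\left(x \right)}}{30} - \frac{7 \log{\left(x - 1 \right)}}{36} + \frac{29 \log{\left(x^{2} + 5 \right)}}{360} + \frac{83 \sqrt{5} \operatorname{atan}{\left(\frac{\sqrt{5} x}{5} \right)}}{900} + \frac{4}{15 x}.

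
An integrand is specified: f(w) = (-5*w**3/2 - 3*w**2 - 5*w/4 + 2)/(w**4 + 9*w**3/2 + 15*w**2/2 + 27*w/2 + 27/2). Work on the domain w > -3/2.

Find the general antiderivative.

The denominator factors as 2*(w + 3)*(2*w + 3)*(w**2 + 3); partial fractions split f into directly integrable pieces: -(107*w - 269)/(168*(w**2 + 3)) + 89/(63*(2*w + 3)) - 185/(72*(w + 3)).
Check: d/dw[89*log(w + 3/2)/126 - 185*log(w + 3)/72 - 107*log(w**2 + 3)/336 + 269*sqrt(3)*atan(sqrt(3)*w/3)/504] = (-10*w**3 - 12*w**2 - 5*w + 8)/(4*w**4 + 18*w**3 + 30*w**2 + 54*w + 54), which equals f(w).

F(w) = 89*log(w + 3/2)/126 - 185*log(w + 3)/72 - 107*log(w**2 + 3)/336 + 269*sqrt(3)*atan(sqrt(3)*w/3)/504 + C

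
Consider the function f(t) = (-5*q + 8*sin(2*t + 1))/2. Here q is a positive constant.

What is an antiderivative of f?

An antiderivative is F(t) = -(5*q*t + 4*cos(2*t + 1))/2.

Recover f(t) by differentiating a candidate F(t); any mismatch rules it out.
Check: d/dt[-(5*q*t + 4*cos(2*t + 1))/2] = -5*q/2 + 4*sin(2*t + 1), which equals f(t).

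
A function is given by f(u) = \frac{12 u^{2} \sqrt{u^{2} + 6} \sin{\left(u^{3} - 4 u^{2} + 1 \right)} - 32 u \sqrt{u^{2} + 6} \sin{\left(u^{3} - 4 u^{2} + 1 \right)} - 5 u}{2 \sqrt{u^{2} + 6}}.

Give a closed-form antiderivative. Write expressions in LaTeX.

An antiderivative is F(u) = - \frac{5 \sqrt{u^{2} + 6}}{2} - 2 \cos{\left(u^{3} - 4 u^{2} + 1 \right)}.

Any candidate F(u) must reproduce f(u) exactly when differentiated.
Check: d/du[- \frac{5 \sqrt{u^{2} + 6}}{2} - 2 \cos{\left(u^{3} - 4 u^{2} + 1 \right)}] = \frac{12 u^{2} \sqrt{u^{2} + 6} \sin{\left(u^{3} - 4 u^{2} + 1 \right)} - 32 u \sqrt{u^{2} + 6} \sin{\left(u^{3} - 4 u^{2} + 1 \right)} - 5 u}{2 \sqrt{u^{2} + 6}} = f(u).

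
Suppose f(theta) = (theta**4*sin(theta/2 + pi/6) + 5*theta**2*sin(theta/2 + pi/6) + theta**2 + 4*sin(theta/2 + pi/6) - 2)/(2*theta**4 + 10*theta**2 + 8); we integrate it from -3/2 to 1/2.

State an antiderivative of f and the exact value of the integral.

Check any antiderivative F(theta) by computing F'(theta) and comparing it with f(theta).
F(theta) = -cos(theta/2 + pi/6) + atan(theta/2)/2 - atan(theta)/2 is an antiderivative of f.
Check: d/dtheta[-cos(theta/2 + pi/6) + atan(theta/2)/2 - atan(theta)/2] = (theta**4*sin(theta/2 + pi/6) + 5*theta**2*sin(theta/2 + pi/6) + theta**2 + 4*sin(theta/2 + pi/6) - 2)/(2*theta**4 + 10*theta**2 + 8) = f(theta).
F(1/2) = -cos(1/4 + pi/6) - atan(1/2)/2 + atan(1/4)/2; F(-3/2) = -sin(3/4 + pi/3) - atan(3/4)/2 + atan(3/2)/2.
Integral = F(1/2) - F(-3/2) = -cos(1/4 + pi/6) - atan(3/2)/2 - atan(1/2)/2 + atan(1/4)/2 + atan(3/4)/2 + sin(3/4 + pi/3).

Antiderivative: F(theta) = -cos(theta/2 + pi/6) + atan(theta/2)/2 - atan(theta)/2; value = -cos(1/4 + pi/6) - atan(3/2)/2 - atan(1/2)/2 + atan(1/4)/2 + atan(3/4)/2 + sin(3/4 + pi/3)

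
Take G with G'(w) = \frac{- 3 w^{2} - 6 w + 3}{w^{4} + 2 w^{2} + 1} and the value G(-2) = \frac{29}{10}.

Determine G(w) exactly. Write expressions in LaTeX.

Recognize the product-rule pattern: G'(w) = u'v + uv' with u = - \frac{3}{w^{2} + 1}, v = - w^{2} - w - 2, so integration by parts undoes it.
A general antiderivative is - \frac{3 \left(- w^{2} - w - 2\right)}{w^{2} + 1} + C.
The condition gives C = \frac{29}{10} - (\frac{12}{5}) = \frac{1}{2}.
So G(w) = \frac{7 w^{2} + 6 w + 13}{2 w^{2} + 2}.
Check: d/dw[\frac{7 w^{2} + 6 w + 13}{2 w^{2} + 2}] = \frac{- 3 w^{2} - 6 w + 3}{w^{4} + 2 w^{2} + 1} = G'(w).

G(w) = \frac{7 w^{2} + 6 w + 13}{2 w^{2} + 2}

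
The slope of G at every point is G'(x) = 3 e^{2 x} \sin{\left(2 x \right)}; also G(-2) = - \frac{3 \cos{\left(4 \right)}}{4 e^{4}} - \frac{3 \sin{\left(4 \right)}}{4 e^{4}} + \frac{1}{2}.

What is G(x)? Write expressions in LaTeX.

Since d/dx undoes antidifferentiation here, G(x) must give back the stated G'(x).
A general antiderivative is \frac{3 e^{2 x} \sin{\left(2 x \right)}}{4} - \frac{3 e^{2 x} \cos{\left(2 x \right)}}{4} + C.
The condition gives C = - \frac{3 \cos{\left(4 \right)}}{4 e^{4}} - \frac{3 \sin{\left(4 \right)}}{4 e^{4}} + \frac{1}{2} - (- \frac{3 \cos{\left(4 \right)}}{4 e^{4}} - \frac{3 \sin{\left(4 \right)}}{4 e^{4}}) = \frac{1}{2}.
So G(x) = \frac{3 e^{2 x} \sin{\left(2 x \right)}}{4} - \frac{3 e^{2 x} \cos{\left(2 x \right)}}{4} + \frac{1}{2}.
Check: d/dx[\frac{3 e^{2 x} \sin{\left(2 x \right)}}{4} - \frac{3 e^{2 x} \cos{\left(2 x \right)}}{4} + \frac{1}{2}] = 3 e^{2 x} \sin{\left(2 x \right)} = G'(x).

G(x) = \frac{3 e^{2 x} \sin{\left(2 x \right)}}{4} - \frac{3 e^{2 x} \cos{\left(2 x \right)}}{4} + \frac{1}{2}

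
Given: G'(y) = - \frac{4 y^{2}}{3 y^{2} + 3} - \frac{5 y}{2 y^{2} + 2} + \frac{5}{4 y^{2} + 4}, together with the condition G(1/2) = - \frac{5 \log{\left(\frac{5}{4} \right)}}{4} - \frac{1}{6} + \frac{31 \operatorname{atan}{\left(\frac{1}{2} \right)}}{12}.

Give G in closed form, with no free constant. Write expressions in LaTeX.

Integrate term by term and add the pieces.
A general antiderivative is - \frac{4 y}{3} - \frac{5 \log{\left(y^{2} + 1 \right)}}{4} + \frac{31 \operatorname{atan}{\left(y \right)}}{12} + C.
The condition gives C = - \frac{5 \log{\left(\frac{5}{4} \right)}}{4} - \frac{1}{6} + \frac{31 \operatorname{atan}{\left(\frac{1}{2} \right)}}{12} - (- \frac{2}{3} - \frac{5 \log{\left(\frac{5}{4} \right)}}{4} + \frac{31 \operatorname{atan}{\left(\frac{1}{2} \right)}}{12}) = \frac{1}{2}.
So G(y) = - \frac{4 y}{3} - \frac{5 \log{\left(y^{2} + 1 \right)}}{4} + \frac{31 \operatorname{atan}{\left(y \right)}}{12} + \frac{1}{2}.
Check: d/dy[- \frac{4 y}{3} - \frac{5 \log{\left(y^{2} + 1 \right)}}{4} + \frac{31 \operatorname{atan}{\left(y \right)}}{12} + \frac{1}{2}] = \frac{- 16 y^{2} - 30 y + 15}{12 y^{2} + 12}, which equals G'(y).

G(y) = - \frac{4 y}{3} - \frac{5 \log{\left(y^{2} + 1 \right)}}{4} + \frac{31 \operatorname{atan}{\left(y \right)}}{12} + \frac{1}{2}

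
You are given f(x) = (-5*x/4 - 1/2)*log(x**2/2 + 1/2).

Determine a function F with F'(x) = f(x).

Differentiate the proposed F(x) back; it has to land on f(x) exactly.
Check: d/dx[-5*x**2*log(x**2 + 1)/8 + 5*x**2*log(2)/8 + 5*x**2/8 - x*log(x**2 + 1)/2 + x*log(2)/2 + x - 5*log(x**2 + 1)/8 - atan(x)] = -5*x*log(x**2 + 1)/4 + 5*x*log(2)/4 - log(x**2 + 1)/2 + log(2)/2, which equals f(x).

An antiderivative is F(x) = -5*x**2*log(x**2 + 1)/8 + 5*x**2*log(2)/8 + 5*x**2/8 - x*log(x**2 + 1)/2 + x*log(2)/2 + x - 5*log(x**2 + 1)/8 - atan(x).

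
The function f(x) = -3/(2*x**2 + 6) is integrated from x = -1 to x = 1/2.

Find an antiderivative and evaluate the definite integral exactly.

A candidate is checked by its d/dx: the result must match f(x).
F(x) = -sqrt(3)*atan(sqrt(3)*x/3)/2 is an antiderivative of f.
Check: d/dx[-sqrt(3)*atan(sqrt(3)*x/3)/2] = -3/(2*x**2 + 6) = f(x).
F(1/2) = -sqrt(3)*atan(sqrt(3)/6)/2; F(-1) = sqrt(3)*pi/12.
Integral = F(1/2) - F(-1) = -sqrt(3)*pi/12 - sqrt(3)*atan(sqrt(3)/6)/2.

Antiderivative: F(x) = -sqrt(3)*atan(sqrt(3)*x/3)/2; value = -sqrt(3)*pi/12 - sqrt(3)*atan(sqrt(3)/6)/2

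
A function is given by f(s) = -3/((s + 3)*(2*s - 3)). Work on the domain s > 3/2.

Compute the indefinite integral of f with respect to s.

Factor the denominator ((s + 3)*(2*s - 3)) and decompose: f = -2/(3*(2*s - 3)) + 1/(3*(s + 3)); each piece integrates to a log, atan, or power term.
Check: d/ds[-log(s - 3/2)/3 + log(s + 3)/3] = -3/(2*s**2 + 3*s - 9), which equals f(s).

F(s) = -log(s - 3/2)/3 + log(s + 3)/3 + C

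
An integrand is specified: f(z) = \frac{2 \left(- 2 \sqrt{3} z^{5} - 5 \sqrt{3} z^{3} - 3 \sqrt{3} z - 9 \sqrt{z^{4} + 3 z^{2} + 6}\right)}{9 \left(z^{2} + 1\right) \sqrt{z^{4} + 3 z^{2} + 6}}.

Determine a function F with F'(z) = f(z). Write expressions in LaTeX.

An antiderivative is F(z) = \frac{\sqrt{3} \left(- 2 \sqrt{z^{4} + 3 z^{2} + 6} - 6 \sqrt{3} \operatorname{atan}{\left(z \right)}\right)}{9}.

Check any antiderivative F(z) by computing F'(z) and comparing it with f(z).
Check: d/dz[\frac{\sqrt{3} \left(- 2 \sqrt{z^{4} + 3 z^{2} + 6} - 6 \sqrt{3} \operatorname{atan}{\left(z \right)}\right)}{9}] = \frac{- 4 \sqrt{3} z^{5} - 10 \sqrt{3} z^{3} - 6 \sqrt{3} z - 18 \sqrt{z^{4} + 3 z^{2} + 6}}{9 z^{2} \sqrt{z^{4} + 3 z^{2} + 6} + 9 \sqrt{z^{4} + 3 z^{2} + 6}}, which equals f(z).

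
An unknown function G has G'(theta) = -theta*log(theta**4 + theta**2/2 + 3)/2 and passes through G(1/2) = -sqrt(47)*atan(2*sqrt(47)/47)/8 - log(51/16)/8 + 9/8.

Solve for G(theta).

G(theta) = (-4*theta**2*log(theta**4 + theta**2/2 + 3) + 8*theta**2 - log(theta**4 + theta**2/2 + 3) - 2*sqrt(47)*atan(4*sqrt(47)*theta**2/47 + sqrt(47)/47) + 16)/16

A first test for any G(theta): its theta-derivative must equal the given G'(theta).
A general antiderivative is -theta**2*log(theta**4 + theta**2/2 + 3)/4 + theta**2/2 - log(theta**4 + theta**2/2 + 3)/16 - sqrt(47)*atan(4*sqrt(47)*theta**2/47 + sqrt(47)/47)/8 + C.
The condition gives C = -sqrt(47)*atan(2*sqrt(47)/47)/8 - log(51/16)/8 + 9/8 - (-sqrt(47)*atan(2*sqrt(47)/47)/8 - log(51/16)/8 + 1/8) = 1.
So G(theta) = (-4*theta**2*log(theta**4 + theta**2/2 + 3) + 8*theta**2 - log(theta**4 + theta**2/2 + 3) - 2*sqrt(47)*atan(4*sqrt(47)*theta**2/47 + sqrt(47)/47) + 16)/16.
Check: d/dtheta[(-4*theta**2*log(theta**4 + theta**2/2 + 3) + 8*theta**2 - log(theta**4 + theta**2/2 + 3) - 2*sqrt(47)*atan(4*sqrt(47)*theta**2/47 + sqrt(47)/47) + 16)/16] = -theta*log(theta**4 + theta**2/2 + 3)/2 = G'(theta).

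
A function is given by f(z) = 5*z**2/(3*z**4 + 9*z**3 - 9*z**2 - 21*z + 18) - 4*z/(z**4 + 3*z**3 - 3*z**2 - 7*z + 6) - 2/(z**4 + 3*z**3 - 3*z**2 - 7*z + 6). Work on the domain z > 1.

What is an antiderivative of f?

The denominator factors as 3*(z - 1)**2*(z + 2)*(z + 3); partial fractions split f into directly integrable pieces: -25/(16*(z + 3)) + 38/(27*(z + 2)) + 67/(432*(z - 1)) - 13/(36*(z - 1)**2).
Check: d/dz[67*log(z - 1)/432 + 38*log(z + 2)/27 - 25*log(z + 3)/16 + 13/(36*z - 36)] = (5*z**2 - 12*z - 6)/(3*z**4 + 9*z**3 - 9*z**2 - 21*z + 18), which equals f(z).

An antiderivative is F(z) = 67*log(z - 1)/432 + 38*log(z + 2)/27 - 25*log(z + 3)/16 + 13/(36*z - 36).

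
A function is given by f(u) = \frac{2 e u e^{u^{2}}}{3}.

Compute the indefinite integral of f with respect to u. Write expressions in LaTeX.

The substitution w = u^{2} + 1 works: f is exactly (dF/dw)*(dw/du) for that inner function.
Check: d/du[\frac{e^{u^{2} + 1}}{3}] = \frac{2 e u e^{u^{2}}}{3} = f(u).

F(u) = \frac{e^{u^{2} + 1}}{3} + C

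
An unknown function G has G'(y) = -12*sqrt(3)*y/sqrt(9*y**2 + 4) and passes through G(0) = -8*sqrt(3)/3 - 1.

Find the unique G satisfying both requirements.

G(y) = -4*sqrt(3*y**2 + 4/3) - 1

G'(y) matches the chain-rule pattern g'(h)*h' with inner function h(y) = 3*y**2 + 4/3; substituting u = h(y) collapses the integral.
A general antiderivative is -4*sqrt(3*y**2 + 4/3) + C.
The condition gives C = -8*sqrt(3)/3 - 1 - (-8*sqrt(3)/3) = -1.
So G(y) = -4*sqrt(3*y**2 + 4/3) - 1.
Check: d/dy[-4*sqrt(3*y**2 + 4/3) - 1] = -12*sqrt(3)*y/sqrt(9*y**2 + 4) = G'(y).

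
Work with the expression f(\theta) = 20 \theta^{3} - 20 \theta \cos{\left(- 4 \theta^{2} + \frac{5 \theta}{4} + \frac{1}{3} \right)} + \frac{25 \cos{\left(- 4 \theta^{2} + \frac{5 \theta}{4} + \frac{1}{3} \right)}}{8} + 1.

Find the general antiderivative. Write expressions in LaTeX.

The integrand splits into summands that can be handled one at a time.
Check: d/d\theta[\frac{10 \theta^{4} + 2 \theta + 5 \sin{\left(- 4 \theta^{2} + \frac{5 \theta}{4} + \frac{1}{3} \right)} - 1}{2}] = 20 \theta^{3} - 20 \theta \cos{\left(- 4 \theta^{2} + \frac{5 \theta}{4} + \frac{1}{3} \right)} + \frac{25 \cos{\left(- 4 \theta^{2} + \frac{5 \theta}{4} + \frac{1}{3} \right)}}{8} + 1 = f(\theta).

F(\theta) = \frac{10 \theta^{4} + 2 \theta + 5 \sin{\left(- 4 \theta^{2} + \frac{5 \theta}{4} + \frac{1}{3} \right)} - 1}{2} + C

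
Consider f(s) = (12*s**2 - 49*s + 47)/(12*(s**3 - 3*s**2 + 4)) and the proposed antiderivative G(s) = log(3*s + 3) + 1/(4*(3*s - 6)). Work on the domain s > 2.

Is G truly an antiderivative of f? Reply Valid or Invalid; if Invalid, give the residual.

d/ds[G] = (12*s**2 - 49*s + 47)/(12*s**3 - 36*s**2 + 48)
This equals f(s) exactly, so the claim holds.

Valid. The derivative of G reproduces f.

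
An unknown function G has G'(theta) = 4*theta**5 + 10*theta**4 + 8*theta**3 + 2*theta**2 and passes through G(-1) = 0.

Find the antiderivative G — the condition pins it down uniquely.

G(theta) = 2*theta**6/3 + 2*theta**5 + 2*theta**4 + 2*theta**3/3

The substitution u = theta**2 + theta works: G'(theta) is exactly (dG/du)*(du/dtheta) for that inner function.
A general antiderivative is 2*(theta**2 + theta)**3/3 + C.
The condition gives C = 0 - (0) = 0.
So G(theta) = 2*theta**6/3 + 2*theta**5 + 2*theta**4 + 2*theta**3/3.
Check: d/dtheta[2*theta**6/3 + 2*theta**5 + 2*theta**4 + 2*theta**3/3] = 4*theta**5 + 10*theta**4 + 8*theta**3 + 2*theta**2 = G'(theta).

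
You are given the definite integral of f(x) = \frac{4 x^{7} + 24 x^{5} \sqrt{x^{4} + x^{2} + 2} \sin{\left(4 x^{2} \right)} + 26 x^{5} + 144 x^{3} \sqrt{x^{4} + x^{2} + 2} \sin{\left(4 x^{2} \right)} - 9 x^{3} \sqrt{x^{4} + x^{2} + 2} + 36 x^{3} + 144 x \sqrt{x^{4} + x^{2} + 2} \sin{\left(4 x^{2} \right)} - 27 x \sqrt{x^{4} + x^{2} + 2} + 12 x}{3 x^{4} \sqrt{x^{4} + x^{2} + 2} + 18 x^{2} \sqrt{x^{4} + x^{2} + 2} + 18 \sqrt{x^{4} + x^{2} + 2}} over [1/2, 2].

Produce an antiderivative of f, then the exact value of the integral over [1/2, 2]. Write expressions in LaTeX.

Recover f(x) by differentiating a candidate F(x); any mismatch rules it out.
F(x) = \frac{2 \sqrt{x^{4} + x^{2} + 2}}{3} - \frac{3 \log{\left(\frac{x^{4}}{3} + 2 x^{2} + 2 \right)}}{4} - \cos{\left(4 x^{2} \right)} is an antiderivative of f.
Check: d/dx[\frac{2 \sqrt{x^{4} + x^{2} + 2}}{3} - \frac{3 \log{\left(\frac{x^{4}}{3} + 2 x^{2} + 2 \right)}}{4} - \cos{\left(4 x^{2} \right)}] = \frac{4 x^{7} + 24 x^{5} \sqrt{x^{4} + x^{2} + 2} \sin{\left(4 x^{2} \right)} + 26 x^{5} + 144 x^{3} \sqrt{x^{4} + x^{2} + 2} \sin{\left(4 x^{2} \right)} - 9 x^{3} \sqrt{x^{4} + x^{2} + 2} + 36 x^{3} + 144 x \sqrt{x^{4} + x^{2} + 2} \sin{\left(4 x^{2} \right)} - 27 x \sqrt{x^{4} + x^{2} + 2} + 12 x}{3 x^{4} \sqrt{x^{4} + x^{2} + 2} + 18 x^{2} \sqrt{x^{4} + x^{2} + 2} + 18 \sqrt{x^{4} + x^{2} + 2}} = f(x).
F(2) = - \frac{3 \log{\left(\frac{46}{3} \right)}}{4} - \cos{\left(16 \right)} + \frac{2 \sqrt{22}}{3}; F(1/2) = - \frac{3 \log{\left(\frac{121}{48} \right)}}{4} - \cos{\left(1 \right)} + \frac{\sqrt{37}}{6}.
Integral = F(2) - F(1/2) = - \frac{3 \log{\left(\frac{46}{3} \right)}}{4} - \frac{\sqrt{37}}{6} + \cos{\left(1 \right)} + \frac{3 \log{\left(\frac{121}{48} \right)}}{4} - \cos{\left(16 \right)} + \frac{2 \sqrt{22}}{3}.

Antiderivative: F(x) = \frac{2 \sqrt{x^{4} + x^{2} + 2}}{3} - \frac{3 \log{\left(\frac{x^{4}}{3} + 2 x^{2} + 2 \right)}}{4} - \cos{\left(4 x^{2} \right)}; value = - \frac{3 \log{\left(\frac{46}{3} \right)}}{4} - \frac{\sqrt{37}}{6} + \cos{\left(1 \right)} + \frac{3 \log{\left(\frac{121}{48} \right)}}{4} - \cos{\left(16 \right)} + \frac{2 \sqrt{22}}{3}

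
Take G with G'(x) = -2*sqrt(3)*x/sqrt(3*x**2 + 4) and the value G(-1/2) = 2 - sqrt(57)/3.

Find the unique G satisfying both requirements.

G(x) = -2*(sqrt(3)*sqrt(3*x**2 + 4) - 3)/3

The substitution u = x**2 + 4/3 works: G'(x) is exactly (dG/du)*(du/dx) for that inner function.
A general antiderivative is -2*sqrt(x**2 + 4/3) + C.
The condition gives C = 2 - sqrt(57)/3 - (-sqrt(57)/3) = 2.
So G(x) = -2*(sqrt(3)*sqrt(3*x**2 + 4) - 3)/3.
Check: d/dx[-2*(sqrt(3)*sqrt(3*x**2 + 4) - 3)/3] = -2*sqrt(3)*x/sqrt(3*x**2 + 4) = G'(x).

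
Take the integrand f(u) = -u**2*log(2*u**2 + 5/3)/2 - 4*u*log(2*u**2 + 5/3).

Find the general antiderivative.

F(u) = -(18*u**3*log(2*u**2 + 5/3) - 12*u**3 + 216*u**2*log(2*u**2 + 5/3) - 216*u**2 + 30*u + 180*log(u**2 + 5/6) - 5*sqrt(30)*atan(sqrt(30)*u/5))/108 + C

Integrate term by term and add the pieces.
Check: d/du[-(18*u**3*log(2*u**2 + 5/3) - 12*u**3 + 216*u**2*log(2*u**2 + 5/3) - 216*u**2 + 30*u + 180*log(u**2 + 5/6) - 5*sqrt(30)*atan(sqrt(30)*u/5))/108] = -u**2*log(2*u**2 + 5/3)/2 - 4*u*log(2*u**2 + 5/3) = f(u).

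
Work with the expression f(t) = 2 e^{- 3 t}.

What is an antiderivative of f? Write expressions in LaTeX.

Whatever form F(t) takes, F'(t) = f(t) is non-negotiable.
Check: d/dt[- \frac{2 e^{- 3 t}}{3}] = 2 e^{- 3 t} = f(t).

An antiderivative is F(t) = - \frac{2 e^{- 3 t}}{3}.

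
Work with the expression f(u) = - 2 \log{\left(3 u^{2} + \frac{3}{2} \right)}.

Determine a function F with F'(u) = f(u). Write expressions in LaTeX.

Differentiate the proposed F(u) back; it has to land on f(u) exactly.
Check: d/du[- 2 u \log{\left(3 u^{2} + \frac{3}{2} \right)} + 4 u - 2 \sqrt{2} \operatorname{atan}{\left(\sqrt{2} u \right)}] = - 2 \log{\left(u^{2} + \frac{1}{2} \right)} - 2 \log{\left(3 \right)}, which equals f(u).

An antiderivative is F(u) = - 2 u \log{\left(3 u^{2} + \frac{3}{2} \right)} + 4 u - 2 \sqrt{2} \operatorname{atan}{\left(\sqrt{2} u \right)}.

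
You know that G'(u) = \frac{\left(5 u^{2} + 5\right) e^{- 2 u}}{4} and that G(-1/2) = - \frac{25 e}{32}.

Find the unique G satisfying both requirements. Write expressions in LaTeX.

G'(u) has the shape v'r + vr' for v = - \frac{5 u^{2}}{8} - \frac{5 u}{8} - \frac{15}{16} and r = e^{- 2 u} — it is the derivative of the product v*r.
A general antiderivative is \frac{\left(- 10 u^{2} - 10 u - 15\right) e^{- 2 u}}{16} + C.
The condition gives C = - \frac{25 e}{32} - (- \frac{25 e}{32}) = 0.
So G(u) = \frac{5 \left(- 2 u^{2} - 2 u - 3\right) e^{- 2 u}}{16}.
Check: d/du[\frac{5 \left(- 2 u^{2} - 2 u - 3\right) e^{- 2 u}}{16}] = \frac{\left(5 u^{2} + 5\right) e^{- 2 u}}{4} = G'(u).

G(u) = \frac{5 \left(- 2 u^{2} - 2 u - 3\right) e^{- 2 u}}{16}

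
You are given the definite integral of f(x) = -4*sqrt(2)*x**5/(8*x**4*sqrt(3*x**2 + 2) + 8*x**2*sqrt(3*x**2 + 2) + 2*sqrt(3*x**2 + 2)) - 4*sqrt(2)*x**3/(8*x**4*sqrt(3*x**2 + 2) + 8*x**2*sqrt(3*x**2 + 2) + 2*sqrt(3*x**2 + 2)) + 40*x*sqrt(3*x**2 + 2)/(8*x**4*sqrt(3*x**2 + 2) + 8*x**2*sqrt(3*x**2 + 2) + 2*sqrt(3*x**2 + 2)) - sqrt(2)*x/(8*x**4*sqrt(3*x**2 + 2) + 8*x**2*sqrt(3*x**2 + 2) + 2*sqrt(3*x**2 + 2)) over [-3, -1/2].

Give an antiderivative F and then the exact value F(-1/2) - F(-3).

Antiderivative: F(x) = -sqrt(3*x**2/2 + 1)/3 - 5/(2*x**2 + 1); value = -175/57 - sqrt(22)/12 + sqrt(58)/6

Integrate term by term and add the pieces.
F(x) = -sqrt(3*x**2/2 + 1)/3 - 5/(2*x**2 + 1) is an antiderivative of f.
Check: d/dx[-sqrt(3*x**2/2 + 1)/3 - 5/(2*x**2 + 1)] = (-4*sqrt(2)*x**5 - 4*sqrt(2)*x**3 + 40*x*sqrt(3*x**2 + 2) - sqrt(2)*x)/(8*x**4*sqrt(3*x**2 + 2) + 8*x**2*sqrt(3*x**2 + 2) + 2*sqrt(3*x**2 + 2)), which equals f(x).
F(-1/2) = -10/3 - sqrt(22)/12; F(-3) = -sqrt(58)/6 - 5/19.
Integral = F(-1/2) - F(-3) = -175/57 - sqrt(22)/12 + sqrt(58)/6.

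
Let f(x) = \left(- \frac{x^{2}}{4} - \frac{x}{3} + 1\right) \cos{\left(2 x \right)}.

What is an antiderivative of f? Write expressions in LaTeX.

An antiderivative is F(x) = - \frac{6 x^{2} \sin{\left(2 x \right)} + 8 x \sin{\left(2 x \right)} + 6 x \cos{\left(2 x \right)} - 27 \sin{\left(2 x \right)} + 4 \cos{\left(2 x \right)}}{48}.

An antiderivative F(x) passes only if d/dx[F] lands on f(x) exactly.
Check: d/dx[- \frac{6 x^{2} \sin{\left(2 x \right)} + 8 x \sin{\left(2 x \right)} + 6 x \cos{\left(2 x \right)} - 27 \sin{\left(2 x \right)} + 4 \cos{\left(2 x \right)}}{48}] = - \frac{x^{2} \cos{\left(2 x \right)}}{4} - \frac{x \cos{\left(2 x \right)}}{3} + \cos{\left(2 x \right)}, which equals f(x).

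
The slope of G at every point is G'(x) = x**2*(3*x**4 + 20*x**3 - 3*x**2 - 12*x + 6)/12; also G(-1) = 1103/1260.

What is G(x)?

G(x) = x**7/28 + 5*x**6/18 - x**5/20 - x**4/4 + x**3/6 + 1

Check a candidate G(x) by differentiating: d/dx[G] must match the given G'(x).
A general antiderivative is x**7/28 + 5*x**6/18 - x**5/20 - x**4/4 + x**3/6 + C.
The condition gives C = 1103/1260 - (-157/1260) = 1.
So G(x) = x**7/28 + 5*x**6/18 - x**5/20 - x**4/4 + x**3/6 + 1.
Check: d/dx[x**7/28 + 5*x**6/18 - x**5/20 - x**4/4 + x**3/6 + 1] = x**6/4 + 5*x**5/3 - x**4/4 - x**3 + x**2/2, which equals G'(x).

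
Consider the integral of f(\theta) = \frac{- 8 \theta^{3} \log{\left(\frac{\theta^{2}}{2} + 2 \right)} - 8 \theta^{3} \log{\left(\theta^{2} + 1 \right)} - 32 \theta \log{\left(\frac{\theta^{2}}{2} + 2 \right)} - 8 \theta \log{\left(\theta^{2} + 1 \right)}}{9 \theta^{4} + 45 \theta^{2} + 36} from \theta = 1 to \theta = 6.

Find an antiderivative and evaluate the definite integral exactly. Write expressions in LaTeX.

Antiderivative: F(\theta) = - \frac{4 \log{\left(\frac{\theta^{2}}{2} + 2 \right)} \log{\left(\theta^{2} + 1 \right)}}{9}; value = - \frac{4 \log{\left(20 \right)} \log{\left(37 \right)}}{9} + \frac{4 \log{\left(2 \right)} \log{\left(\frac{5}{2} \right)}}{9}

f has the shape u'v + uv' for u = - \frac{4 \log{\left(\theta^{2} + 1 \right)}}{9} and v = \log{\left(\frac{\theta^{2}}{2} + 2 \right)} — it is the derivative of the product u*v.
F(\theta) = - \frac{4 \log{\left(\frac{\theta^{2}}{2} + 2 \right)} \log{\left(\theta^{2} + 1 \right)}}{9} is an antiderivative of f.
Check: d/d\theta[- \frac{4 \log{\left(\frac{\theta^{2}}{2} + 2 \right)} \log{\left(\theta^{2} + 1 \right)}}{9}] = \frac{- 8 \theta^{3} \log{\left(\frac{\theta^{2}}{2} + 2 \right)} - 8 \theta^{3} \log{\left(\theta^{2} + 1 \right)} - 32 \theta \log{\left(\frac{\theta^{2}}{2} + 2 \right)} - 8 \theta \log{\left(\theta^{2} + 1 \right)}}{9 \theta^{4} + 45 \theta^{2} + 36} = f(\theta).
F(6) = - \frac{4 \log{\left(20 \right)} \log{\left(37 \right)}}{9}; F(1) = - \frac{4 \log{\left(2 \right)} \log{\left(\frac{5}{2} \right)}}{9}.
Integral = F(6) - F(1) = - \frac{4 \log{\left(20 \right)} \log{\left(37 \right)}}{9} + \frac{4 \log{\left(2 \right)} \log{\left(\frac{5}{2} \right)}}{9}.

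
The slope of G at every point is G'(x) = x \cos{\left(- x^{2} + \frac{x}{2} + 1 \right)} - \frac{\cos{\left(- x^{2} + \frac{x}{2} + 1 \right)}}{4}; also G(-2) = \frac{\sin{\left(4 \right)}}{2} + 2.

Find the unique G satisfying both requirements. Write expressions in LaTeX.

G(x) = 2 - \frac{\sin{\left(- x^{2} + \frac{x}{2} + 1 \right)}}{2}

The substitution u = - x^{2} + \frac{x}{2} + 1 works: G'(x) is exactly (dG/du)*(du/dx) for that inner function.
A general antiderivative is - \frac{\sin{\left(- x^{2} + \frac{x}{2} + 1 \right)}}{2} + C.
The condition gives C = \frac{\sin{\left(4 \right)}}{2} + 2 - (\frac{\sin{\left(4 \right)}}{2}) = 2.
So G(x) = 2 - \frac{\sin{\left(- x^{2} + \frac{x}{2} + 1 \right)}}{2}.
Check: d/dx[2 - \frac{\sin{\left(- x^{2} + \frac{x}{2} + 1 \right)}}{2}] = x \cos{\left(- x^{2} + \frac{x}{2} + 1 \right)} - \frac{\cos{\left(- x^{2} + \frac{x}{2} + 1 \right)}}{4} = G'(x).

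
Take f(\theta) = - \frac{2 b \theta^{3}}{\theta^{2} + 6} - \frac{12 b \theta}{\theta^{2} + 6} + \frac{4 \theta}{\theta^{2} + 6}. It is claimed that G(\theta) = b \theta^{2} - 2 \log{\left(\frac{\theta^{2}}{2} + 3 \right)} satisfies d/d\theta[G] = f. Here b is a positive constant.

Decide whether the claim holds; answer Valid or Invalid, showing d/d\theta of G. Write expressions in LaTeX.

d/d\theta[G] = \frac{2 b \theta^{3} + 12 b \theta - 4 \theta}{\theta^{2} + 6}
d/d\theta[G] - f(\theta) = \frac{4 b \theta^{3} + 24 b \theta - 8 \theta}{\theta^{2} + 6} != 0.

Invalid: d/d\theta[G] - f = \frac{4 b \theta^{3} + 24 b \theta - 8 \theta}{\theta^{2} + 6}, which is not 0.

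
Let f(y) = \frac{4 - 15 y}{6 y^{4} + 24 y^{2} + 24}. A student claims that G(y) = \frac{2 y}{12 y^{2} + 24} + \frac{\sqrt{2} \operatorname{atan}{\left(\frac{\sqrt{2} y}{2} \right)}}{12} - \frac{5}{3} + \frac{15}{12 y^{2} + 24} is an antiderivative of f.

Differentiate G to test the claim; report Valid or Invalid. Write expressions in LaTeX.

Valid: G'(y) = f(y).

d/dy[G] = \frac{4 - 15 y}{6 y^{4} + 24 y^{2} + 24}
This equals f(y) exactly, so the claim holds.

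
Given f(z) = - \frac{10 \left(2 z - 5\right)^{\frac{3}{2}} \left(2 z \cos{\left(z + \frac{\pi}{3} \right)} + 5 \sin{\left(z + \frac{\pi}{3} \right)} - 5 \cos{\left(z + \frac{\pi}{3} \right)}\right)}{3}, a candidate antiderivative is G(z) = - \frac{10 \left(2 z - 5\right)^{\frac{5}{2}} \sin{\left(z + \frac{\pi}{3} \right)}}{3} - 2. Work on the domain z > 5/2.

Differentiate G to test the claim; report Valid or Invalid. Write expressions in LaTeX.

Valid: G'(z) = f(z).

d/dz[G] = - \frac{40 z^{2} \sqrt{2 z - 5} \cos{\left(z + \frac{\pi}{3} \right)}}{3} - \frac{100 z \sqrt{2 z - 5} \sin{\left(z + \frac{\pi}{3} \right)}}{3} + \frac{200 z \sqrt{2 z - 5} \cos{\left(z + \frac{\pi}{3} \right)}}{3} + \frac{250 \sqrt{2 z - 5} \sin{\left(z + \frac{\pi}{3} \right)}}{3} - \frac{250 \sqrt{2 z - 5} \cos{\left(z + \frac{\pi}{3} \right)}}{3}
This equals f(z) exactly, so the claim holds.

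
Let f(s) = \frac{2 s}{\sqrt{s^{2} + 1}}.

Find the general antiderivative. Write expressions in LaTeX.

F(s) = 2 \sqrt{s^{2} + 1} + C

f matches the chain-rule pattern g'(h)*h' with inner function h(s) = s^{2} + 1; substituting u = h(s) collapses the integral.
Check: d/ds[2 \sqrt{s^{2} + 1}] = \frac{2 s}{\sqrt{s^{2} + 1}} = f(s).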